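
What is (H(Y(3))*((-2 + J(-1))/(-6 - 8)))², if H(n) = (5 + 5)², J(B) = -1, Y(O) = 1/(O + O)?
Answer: 22500/49 ≈ 459.18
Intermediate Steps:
Y(O) = 1/(2*O)
H(n) = 100 (H(n) = 10² = 100)
(H(Y(3))*((-2 + J(-1))/(-6 - 8)))² = (100*((-2 - 1)/(-6 - 8)))² = (100*(-3/(-14)))² = (100*(-3*(-1/14)))² = (100*(3/14))² = (150/7)² = 22500/49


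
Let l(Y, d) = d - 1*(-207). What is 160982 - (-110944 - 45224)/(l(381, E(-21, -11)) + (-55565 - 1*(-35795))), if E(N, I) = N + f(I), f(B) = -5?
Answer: 3153320230/19589 ≈ 1.6097e+5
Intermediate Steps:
E(N, I) = -5 + N (E(N, I) = N - 5 = -5 + N)
l(Y, d) = 207 + d (l(Y, d) = d + 207 = 207 + d)
160982 - (-110944 - 45224)/(l(381, E(-21, -11)) + (-55565 - 1*(-35795))) = 160982 - (-110944 - 45224)/((207 + (-5 - 21)) + (-55565 - 1*(-35795))) = 160982 - (-156168)/((207 - 26) + (-55565 + 35795)) = 160982 - (-156168)/(181 - 19770) = 160982 - (-156168)/(-19589) = 160982 - (-156168)*(-1)/19589 = 160982 - 1*156168/19589 = 160982 - 156168/19589 = 3153320230/19589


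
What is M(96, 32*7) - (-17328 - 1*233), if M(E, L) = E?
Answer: 17657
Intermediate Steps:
M(96, 32*7) - (-17328 - 1*233) = 96 - (-17328 - 1*233) = 96 - (-17328 - 233) = 96 - 1*(-17561) = 96 + 17561 = 17657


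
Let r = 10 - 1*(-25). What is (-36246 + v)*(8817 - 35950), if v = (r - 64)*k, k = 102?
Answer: 1063722132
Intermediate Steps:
r = 35 (r = 10 + 25 = 35)
v = -2958 (v = (35 - 64)*102 = -29*102 = -2958)
(-36246 + v)*(8817 - 35950) = (-36246 - 2958)*(8817 - 35950) = -39204*(-27133) = 1063722132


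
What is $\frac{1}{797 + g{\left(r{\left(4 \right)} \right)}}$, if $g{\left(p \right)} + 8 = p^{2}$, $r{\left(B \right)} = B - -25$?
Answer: $\frac{1}{1630} \approx 0.0006135$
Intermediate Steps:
$r{\left(B \right)} = 25 + B$ ($r{\left(B \right)} = B + 25 = 25 + B$)
$g{\left(p \right)} = -8 + p^{2}$
$\frac{1}{797 + g{\left(r{\left(4 \right)} \right)}} = \frac{1}{797 - \left(8 - \left(25 + 4\right)^{2}\right)} = \frac{1}{797 - \left(8 - 29^{2}\right)} = \frac{1}{797 + \left(-8 + 841\right)} = \frac{1}{797 + 833} = \frac{1}{1630}$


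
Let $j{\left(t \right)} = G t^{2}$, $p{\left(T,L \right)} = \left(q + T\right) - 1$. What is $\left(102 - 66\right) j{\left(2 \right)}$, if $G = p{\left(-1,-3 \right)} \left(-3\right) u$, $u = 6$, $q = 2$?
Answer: $0$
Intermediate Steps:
$p{\left(T,L \right)} = 1 + T$ ($p{\left(T,L \right)} = \left(2 + T\right) - 1 = 1 + T$)
$G = 0$ ($G = \left(1 - 1\right) \left(-3\right) 6 = 0 \left(-3\right) 6 = 0 \cdot 6 = 0$)
$j{\left(t \right)} = 0$ ($j{\left(t \right)} = 0 t^{2} = 0$)
$\left(102 - 66\right) j{\left(2 \right)} = \left(102 - 66\right) 0 = 36 \cdot 0 = 0$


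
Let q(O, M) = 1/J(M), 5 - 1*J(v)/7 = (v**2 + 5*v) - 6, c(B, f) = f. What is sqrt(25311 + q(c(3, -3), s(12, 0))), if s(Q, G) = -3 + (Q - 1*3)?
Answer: sqrt(3751722590)/385 ≈ 159.09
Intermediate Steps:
J(v) = 77 - 35*v - 7*v**2 (J(v) = 35 - 7*((v**2 + 5*v) - 6) = 35 - 7*(-6 + v**2 + 5*v) = 35 + (42 - 35*v - 7*v**2) = 77 - 35*v - 7*v**2)
s(Q, G) = -6 + Q (s(Q, G) = -3 + (Q - 3) = -3 + (-3 + Q) = -6 + Q)
q(O, M) = 1/(77 - 35*M - 7*M**2)
sqrt(25311 + q(c(3, -3), s(12, 0))) = sqrt(25311 - 1/(-77 + 7*(-6 + 12)**2 + 35*(-6 + 12))) = sqrt(25311 - 1/(-77 + 7*6**2 + 35*6)) = sqrt(25311 - 1/(-77 + 7*36 + 210)) = sqrt(25311 - 1/(-77 + 252 + 210)) = sqrt(25311 - 1/385) = sqrt(9744734/385) = sqrt(3751722590)/385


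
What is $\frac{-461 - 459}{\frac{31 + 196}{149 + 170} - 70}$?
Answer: $\frac{12760}{961} \approx 13.278$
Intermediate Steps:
$\frac{-461 - 459}{\frac{31 + 196}{149 + 170} - 70} = - \frac{920}{\frac{227}{319} - 70} = - \frac{920}{- \frac{22103}{319}} = \left(-920\right) \left(- \frac{319}{22103}\right) = \frac{12760}{961}$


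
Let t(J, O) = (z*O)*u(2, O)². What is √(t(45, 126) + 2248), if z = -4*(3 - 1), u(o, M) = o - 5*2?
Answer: 2*I*√15566 ≈ 249.53*I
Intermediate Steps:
u(o, M) = -10 + o (u(o, M) = o - 10 = -10 + o)
z = -8 (z = -4*2 = -8)
t(J, O) = -512*O (t(J, O) = (-8*O)*(-10 + 2)² = -8*O*(-8)² = -8*O*64 = -512*O)
√(t(45, 126) + 2248) = √(-512*126 + 2248) = √(-64512 + 2248) = √(-62264) = 2*I*√15566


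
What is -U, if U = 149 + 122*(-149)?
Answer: 18029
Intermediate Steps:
U = -18029 (U = 149 - 18178 = -18029)
-U = -1*(-18029) = 18029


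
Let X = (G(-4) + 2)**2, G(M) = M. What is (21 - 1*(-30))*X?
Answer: 204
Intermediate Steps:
X = 4 (X = (-4 + 2)**2 = (-2)**2 = 4)
(21 - 1*(-30))*X = (21 - 1*(-30))*4 = (21 + 30)*4 = 51*4 = 204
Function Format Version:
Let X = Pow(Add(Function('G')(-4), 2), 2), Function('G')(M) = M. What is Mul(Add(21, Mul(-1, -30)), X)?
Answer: 204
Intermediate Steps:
X = 4 (X = Pow(Add(-4, 2), 2) = Pow(-2, 2) = 4)
Mul(Add(21, Mul(-1, -30)), X) = Mul(Add(21, Mul(-1, -30)), 4) = Mul(Add(21, 30), 4) = Mul(51, 4) = 204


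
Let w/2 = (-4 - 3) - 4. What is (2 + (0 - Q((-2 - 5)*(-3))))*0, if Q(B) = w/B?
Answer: 0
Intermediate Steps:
w = -22 (w = 2*((-4 - 3) - 4) = 2*(-7 - 4) = 2*(-11) = -22)
Q(B) = -22/B
(2 + (0 - Q((-2 - 5)*(-3))))*0 = (2 + (0 - (-22)/((-2 - 5)*(-3))))*0 = (2 + (0 - (-22)/((-7*(-3)))))*0 = (2 + (0 - (-22)/21))*0 = (2 + (0 - 1*(-22/21)))*0 = (2 + (0 + 22/21))*0 = (2 + 22/21)*0 = (64/21)*0 = 0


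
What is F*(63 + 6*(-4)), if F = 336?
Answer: 13104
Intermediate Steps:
F*(63 + 6*(-4)) = 336*(63 + 6*(-4)) = 336*(63 - 24) = 336*39 = 13104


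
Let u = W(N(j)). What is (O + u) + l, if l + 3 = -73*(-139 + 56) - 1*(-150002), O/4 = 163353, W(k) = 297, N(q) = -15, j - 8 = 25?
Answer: 809767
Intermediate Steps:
j = 33 (j = 8 + 25 = 33)
O = 653412 (O = 4*163353 = 653412)
u = 297
l = 156058 (l = -3 + (-73*(-139 + 56) - 1*(-150002)) = -3 + (-73*(-83) + 150002) = -3 + (6059 + 150002) = -3 + 156061 = 156058)
(O + u) + l = (653412 + 297) + 156058 = 653709 + 156058 = 809767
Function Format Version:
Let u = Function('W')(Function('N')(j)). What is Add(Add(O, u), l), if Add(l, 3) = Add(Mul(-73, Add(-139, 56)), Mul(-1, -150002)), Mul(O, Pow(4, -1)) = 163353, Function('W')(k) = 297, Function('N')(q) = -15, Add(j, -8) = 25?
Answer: 809767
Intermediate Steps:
j = 33 (j = Add(8, 25) = 33)
O = 653412 (O = Mul(4, 163353) = 653412)
u = 297
l = 156058 (l = Add(-3, Add(Mul(-73, Add(-139, 56)), Mul(-1, -150002))) = Add(-3, Add(Mul(-73, -83), 150002)) = Add(-3, Add(6059, 150002)) = Add(-3, 156061) = 156058)
Add(Add(O, u), l) = Add(Add(653412, 297), 156058) = Add(653709, 156058) = 809767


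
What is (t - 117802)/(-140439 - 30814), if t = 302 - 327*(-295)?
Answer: 21035/171253 ≈ 0.12283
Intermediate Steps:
t = 96767 (t = 302 + 96465 = 96767)
(t - 117802)/(-140439 - 30814) = (96767 - 117802)/(-140439 - 30814) = -21035/(-171253) = -21035*(-1/171253) = 21035/171253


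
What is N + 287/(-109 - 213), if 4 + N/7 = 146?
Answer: 45683/46 ≈ 993.11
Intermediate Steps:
N = 994 (N = -28 + 7*146 = -28 + 1022 = 994)
N + 287/(-109 - 213) = 994 + 287/(-109 - 213) = 994 + 287/(-322) = 994 + 287*(-1/322) = 994 - 41/46 = 45683/46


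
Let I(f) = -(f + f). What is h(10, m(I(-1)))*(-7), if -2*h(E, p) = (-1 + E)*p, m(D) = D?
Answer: 63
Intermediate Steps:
I(f) = -2*f
h(E, p) = -p*(-1 + E)/2 (h(E, p) = -(-1 + E)*p/2 = -p*(-1 + E)/2)
h(10, m(I(-1)))*(-7) = ((-2*(-1))*(1 - 1*10)/2)*(-7) = ((1/2)*2*(1 - 10))*(-7) = ((1/2)*2*(-9))*(-7) = -9*(-7) = 63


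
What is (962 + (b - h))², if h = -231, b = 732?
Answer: 3705625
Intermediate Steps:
(962 + (b - h))² = (962 + (732 - 1*(-231)))² = (962 + (732 + 231))² = (962 + 963)² = 1925² = 3705625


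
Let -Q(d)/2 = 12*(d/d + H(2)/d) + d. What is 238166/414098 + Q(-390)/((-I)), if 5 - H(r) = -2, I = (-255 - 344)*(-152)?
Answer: 86820912341/153167603485 ≈ 0.56684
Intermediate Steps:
I = 91048 (I = -599*(-152) = 91048)
H(r) = 7 (H(r) = 5 - 1*(-2) = 5 + 2 = 7)
Q(d) = -24 - 168/d - 2*d (Q(d) = -2*(12*(d/d + 7/d) + d) = -2*(12*(1 + 7/d) + d) = -2*((12 + 84/d) + d) = -2*(12 + d + 84/d) = -24 - 168/d - 2*d)
238166/414098 + Q(-390)/((-I)) = 238166/414098 + (-24 - 168/(-390) - 2*(-390))/((-1*91048)) = 238166*(1/414098) + (-24 - 168*(-1/390) + 780)/(-91048) = 119083/207049 + (-24 + 28/65 + 780)*(-1/91048) = 119083/207049 + (49168/65)*(-1/91048) = 119083/207049 - 6146/739765 = 86820912341/153167603485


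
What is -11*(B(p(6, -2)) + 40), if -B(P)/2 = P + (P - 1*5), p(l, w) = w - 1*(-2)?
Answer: -550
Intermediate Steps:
p(l, w) = 2 + w (p(l, w) = w + 2 = 2 + w)
B(P) = 10 - 4*P (B(P) = -2*(P + (P - 1*5)) = -2*(P + (P - 5)) = -2*(P + (-5 + P)) = -2*(-5 + 2*P) = 10 - 4*P)
-11*(B(p(6, -2)) + 40) = -11*((10 - 4*(2 - 2)) + 40) = -11*((10 - 4*0) + 40) = -11*((10 + 0) + 40) = -11*(10 + 40) = -11*50 = -550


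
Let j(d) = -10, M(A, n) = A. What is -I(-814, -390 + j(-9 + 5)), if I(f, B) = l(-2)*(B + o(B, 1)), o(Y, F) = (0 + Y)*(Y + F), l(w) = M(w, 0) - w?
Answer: 0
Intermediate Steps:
l(w) = 0 (l(w) = w - w = 0)
o(Y, F) = Y*(F + Y)
I(f, B) = 0 (I(f, B) = 0*(B + B*(1 + B)) = 0)
-I(-814, -390 + j(-9 + 5)) = -1*0 = 0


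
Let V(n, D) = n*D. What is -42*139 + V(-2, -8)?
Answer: -5822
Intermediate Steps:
V(n, D) = D*n
-42*139 + V(-2, -8) = -42*139 - 8*(-2) = -5838 + 16 = -5822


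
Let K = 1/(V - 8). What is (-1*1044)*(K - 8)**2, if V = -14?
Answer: -8176869/121 ≈ -67577.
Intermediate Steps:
K = -1/22 (K = 1/(-14 - 8) = 1/(-22) = -1/22 ≈ -0.045455)
(-1*1044)*(K - 8)**2 = (-1*1044)*(-1/22 - 8)**2 = -1044*(-177/22)**2 = -1044*31329/484 = -8176869/121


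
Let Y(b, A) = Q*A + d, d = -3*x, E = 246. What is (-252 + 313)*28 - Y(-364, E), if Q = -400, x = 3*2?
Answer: 100126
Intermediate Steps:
x = 6
d = -18 (d = -3*6 = -18)
Y(b, A) = -18 - 400*A (Y(b, A) = -400*A - 18 = -18 - 400*A)
(-252 + 313)*28 - Y(-364, E) = (-252 + 313)*28 - (-18 - 400*246) = 61*28 - (-18 - 98400) = 1708 - 1*(-98418) = 1708 + 98418 = 100126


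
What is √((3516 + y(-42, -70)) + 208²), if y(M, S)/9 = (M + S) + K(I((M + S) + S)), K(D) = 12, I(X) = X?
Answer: 2*√11470 ≈ 214.20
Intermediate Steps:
y(M, S) = 108 + 9*M + 9*S (y(M, S) = 9*((M + S) + 12) = 9*(12 + M + S) = 108 + 9*M + 9*S)
√((3516 + y(-42, -70)) + 208²) = √((3516 + (108 + 9*(-42) + 9*(-70))) + 208²) = √((3516 + (108 - 378 - 630)) + 43264) = √((3516 - 900) + 43264) = √(2616 + 43264) = √45880 = 2*√11470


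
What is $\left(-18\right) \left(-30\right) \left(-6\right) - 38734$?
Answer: $-41974$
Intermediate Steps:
$\left(-18\right) \left(-30\right) \left(-6\right) - 38734 = 540 \left(-6\right) - 38734 = -3240 - 38734 = -41974$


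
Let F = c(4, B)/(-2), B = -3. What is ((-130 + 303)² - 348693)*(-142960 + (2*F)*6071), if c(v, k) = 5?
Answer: 55246582660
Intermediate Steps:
F = -5/2 (F = 5/(-2) = 5*(-½) = -5/2 ≈ -2.5000)
((-130 + 303)² - 348693)*(-142960 + (2*F)*6071) = ((-130 + 303)² - 348693)*(-142960 + (2*(-5/2))*6071) = (173² - 348693)*(-142960 - 5*6071) = (29929 - 348693)*(-142960 - 30355) = -318764*(-173315) = 55246582660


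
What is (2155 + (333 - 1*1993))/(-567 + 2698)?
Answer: 495/2131 ≈ 0.23229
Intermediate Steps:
(2155 + (333 - 1*1993))/(-567 + 2698) = (2155 + (333 - 1993))/2131 = (2155 - 1660)*(1/2131) = 495*(1/2131) = 495/2131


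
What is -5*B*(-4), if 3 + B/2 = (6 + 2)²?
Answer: 2440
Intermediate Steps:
B = 122 (B = -6 + 2*(6 + 2)² = -6 + 2*8² = -6 + 2*64 = -6 + 128 = 122)
-5*B*(-4) = -5*122*(-4) = -610*(-4) = 2440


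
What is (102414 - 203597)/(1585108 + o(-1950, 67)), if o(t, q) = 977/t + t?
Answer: -197306850/3087157123 ≈ -0.063912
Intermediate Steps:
o(t, q) = t + 977/t
(102414 - 203597)/(1585108 + o(-1950, 67)) = (102414 - 203597)/(1585108 + (-1950 + 977/(-1950))) = -101183/(1585108 + (-1950 + 977*(-1/1950))) = -101183/(1585108 + (-1950 - 977/1950)) = -101183/(1585108 - 3803477/1950) = -101183/3087157123/1950 = -101183*1950/3087157123 = -197306850/3087157123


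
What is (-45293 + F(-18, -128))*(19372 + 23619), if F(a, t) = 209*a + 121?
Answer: -2103721594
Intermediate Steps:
F(a, t) = 121 + 209*a
(-45293 + F(-18, -128))*(19372 + 23619) = (-45293 + (121 + 209*(-18)))*(19372 + 23619) = (-45293 + (121 - 3762))*42991 = (-45293 - 3641)*42991 = -48934*42991 = -2103721594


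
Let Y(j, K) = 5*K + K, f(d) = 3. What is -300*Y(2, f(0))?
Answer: -5400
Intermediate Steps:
Y(j, K) = 6*K
-300*Y(2, f(0)) = -1800*3 = -300*18 = -5400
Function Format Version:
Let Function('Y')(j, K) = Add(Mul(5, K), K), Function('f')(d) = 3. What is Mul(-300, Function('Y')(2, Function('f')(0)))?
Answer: -5400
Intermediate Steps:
Function('Y')(j, K) = Mul(6, K)
Mul(-300, Function('Y')(2, Function('f')(0))) = Mul(-300, Mul(6, 3)) = Mul(-300, 18) = -5400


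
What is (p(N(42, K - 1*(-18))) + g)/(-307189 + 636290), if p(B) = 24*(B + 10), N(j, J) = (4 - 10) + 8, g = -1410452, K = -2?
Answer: -1410164/329101 ≈ -4.2849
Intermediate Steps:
N(j, J) = 2 (N(j, J) = -6 + 8 = 2)
p(B) = 240 + 24*B (p(B) = 24*(10 + B) = 240 + 24*B)
(p(N(42, K - 1*(-18))) + g)/(-307189 + 636290) = ((240 + 24*2) - 1410452)/(-307189 + 636290) = ((240 + 48) - 1410452)/329101 = (288 - 1410452)*(1/329101) = -1410164*1/329101 = -1410164/329101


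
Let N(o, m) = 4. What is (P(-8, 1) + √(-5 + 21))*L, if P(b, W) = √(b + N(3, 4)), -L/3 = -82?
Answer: 984 + 492*I ≈ 984.0 + 492.0*I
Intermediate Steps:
L = 246 (L = -3*(-82) = 246)
P(b, W) = √(4 + b) (P(b, W) = √(b + 4) = √(4 + b))
(P(-8, 1) + √(-5 + 21))*L = (√(4 - 8) + √(-5 + 21))*246 = (√(-4) + √16)*246 = (2*I + 4)*246 = (4 + 2*I)*246 = 984 + 492*I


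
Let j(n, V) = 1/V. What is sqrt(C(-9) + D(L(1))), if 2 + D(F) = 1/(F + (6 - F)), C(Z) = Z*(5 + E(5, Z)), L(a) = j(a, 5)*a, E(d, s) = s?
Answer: sqrt(1230)/6 ≈ 5.8452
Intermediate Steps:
L(a) = a/5
C(Z) = Z*(5 + Z)
D(F) = -11/6 (D(F) = -2 + 1/(F + (6 - F)) = -2 + 1/6 = -11/6)
sqrt(C(-9) + D(L(1))) = sqrt(-9*(5 - 9) - 11/6) = sqrt(-9*(-4) - 11/6) = sqrt(36 - 11/6) = sqrt(205/6) = sqrt(1230)/6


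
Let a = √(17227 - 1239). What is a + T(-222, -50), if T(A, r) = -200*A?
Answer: 44400 + 2*√3997 ≈ 44526.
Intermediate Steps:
a = 2*√3997 (a = √15988 = 2*√3997 ≈ 126.44)
a + T(-222, -50) = 2*√3997 - 200*(-222) = 2*√3997 + 44400 = 44400 + 2*√3997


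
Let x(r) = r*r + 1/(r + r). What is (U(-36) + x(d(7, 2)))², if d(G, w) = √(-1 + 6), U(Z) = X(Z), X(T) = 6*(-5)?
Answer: 12501/20 - 5*√5 ≈ 613.87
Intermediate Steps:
X(T) = -30
U(Z) = -30
d(G, w) = √5
x(r) = r² + 1/(2*r)
(U(-36) + x(d(7, 2)))² = (-30 + (½ + (√5)³)/(√5))² = (-30 + (√5/5)*(½ + 5*√5))² = (-30 + √5*(½ + 5*√5)/5)²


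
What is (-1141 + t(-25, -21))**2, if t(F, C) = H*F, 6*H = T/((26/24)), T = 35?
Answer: 274995889/169 ≈ 1.6272e+6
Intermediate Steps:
H = 70/13 (H = (35/((26/24)))/6 = (35/((26*(1/24))))/6 = (35/(13/12))/6 = (35*(12/13))/6 = (1/6)*(420/13) = 70/13 ≈ 5.3846)
t(F, C) = 70*F/13
(-1141 + t(-25, -21))**2 = (-1141 + (70/13)*(-25))**2 = (-1141 - 1750/13)**2 = (-16583/13)**2 = 274995889/169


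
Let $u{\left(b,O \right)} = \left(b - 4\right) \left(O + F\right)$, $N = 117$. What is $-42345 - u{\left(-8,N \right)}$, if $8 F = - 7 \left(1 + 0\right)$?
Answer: $- \frac{81903}{2} \approx -40952.0$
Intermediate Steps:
$F = - \frac{7}{8}$ ($F = \frac{\left(-7\right) \left(1 + 0\right)}{8} = \frac{\left(-7\right) 1}{8} = \frac{1}{8} \left(-7\right) = - \frac{7}{8} \approx -0.875$)
$u{\left(b,O \right)} = \left(-4 + b\right) \left(- \frac{7}{8} + O\right)$ ($u{\left(b,O \right)} = \left(b - 4\right) \left(O - \frac{7}{8}\right) = \left(-4 + b\right) \left(- \frac{7}{8} + O\right)$)
$-42345 - u{\left(-8,N \right)} = -42345 - \left(\frac{7}{2} - 468 - -7 + 117 \left(-8\right)\right) = -42345 - \left(\frac{7}{2} - 468 + 7 - 936\right) = -42345 - - \frac{2787}{2} = -42345 + \frac{2787}{2} = - \frac{81903}{2}$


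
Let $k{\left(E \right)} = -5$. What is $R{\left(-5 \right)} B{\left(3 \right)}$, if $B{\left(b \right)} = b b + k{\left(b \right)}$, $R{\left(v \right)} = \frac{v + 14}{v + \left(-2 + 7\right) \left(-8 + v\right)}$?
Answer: $- \frac{18}{35} \approx -0.51429$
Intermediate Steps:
$R{\left(v \right)} = \frac{14 + v}{-40 + 6 v}$ ($R{\left(v \right)} = \frac{14 + v}{v + 5 \left(-8 + v\right)} = \frac{14 + v}{v + \left(-40 + 5 v\right)} = \frac{14 + v}{-40 + 6 v}$)
$B{\left(b \right)} = -5 + b^{2}$ ($B{\left(b \right)} = b b - 5 = b^{2} - 5 = -5 + b^{2}$)
$R{\left(-5 \right)} B{\left(3 \right)} = \frac{14 - 5}{2 \left(-20 + 3 \left(-5\right)\right)} \left(-5 + 3^{2}\right) = \frac{1}{2} \frac{1}{-20 - 15} \cdot 9 \left(-5 + 9\right) = \frac{1}{2} \frac{1}{-35} \cdot 9 \cdot 4 = \frac{1}{2} \left(- \frac{1}{35}\right) 9 \cdot 4 = \left(- \frac{9}{70}\right) 4 = - \frac{18}{35}$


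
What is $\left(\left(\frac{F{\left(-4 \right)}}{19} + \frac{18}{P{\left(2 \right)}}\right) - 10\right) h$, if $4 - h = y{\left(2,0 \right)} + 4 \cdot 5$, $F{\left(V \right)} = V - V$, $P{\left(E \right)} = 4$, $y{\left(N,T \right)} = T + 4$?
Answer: $110$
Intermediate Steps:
$y{\left(N,T \right)} = 4 + T$
$F{\left(V \right)} = 0$
$h = -20$ ($h = 4 - \left(\left(4 + 0\right) + 4 \cdot 5\right) = 4 - \left(4 + 20\right) = 4 - 24 = -20$)
$\left(\left(\frac{F{\left(-4 \right)}}{19} + \frac{18}{P{\left(2 \right)}}\right) - 10\right) h = \left(\left(\frac{0}{19} + \frac{18}{4}\right) - 10\right) \left(-20\right) = \left(\left(0 \cdot \frac{1}{19} + 18 \cdot \frac{1}{4}\right) - 10\right) \left(-20\right) = \left(\left(0 + \frac{9}{2}\right) - 10\right) \left(-20\right) = \left(\frac{9}{2} - 10\right) \left(-20\right) = \left(- \frac{11}{2}\right) \left(-20\right) = 110$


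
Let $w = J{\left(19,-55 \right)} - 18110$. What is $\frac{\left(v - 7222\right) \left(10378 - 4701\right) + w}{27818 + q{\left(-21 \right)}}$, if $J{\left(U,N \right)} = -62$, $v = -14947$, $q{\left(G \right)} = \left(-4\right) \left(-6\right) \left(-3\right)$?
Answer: $- \frac{125871585}{27746} \approx -4536.6$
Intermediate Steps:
$q{\left(G \right)} = -72$ ($q{\left(G \right)} = 24 \left(-3\right) = -72$)
$w = -18172$ ($w = -62 - 18110 = -18172$)
$\frac{\left(v - 7222\right) \left(10378 - 4701\right) + w}{27818 + q{\left(-21 \right)}} = \frac{\left(-14947 - 7222\right) \left(10378 - 4701\right) - 18172}{27818 - 72} = \frac{\left(-22169\right) 5677 - 18172}{27746} = \left(-125853413 - 18172\right) \frac{1}{27746} = \left(-125871585\right) \frac{1}{27746} = - \frac{125871585}{27746}$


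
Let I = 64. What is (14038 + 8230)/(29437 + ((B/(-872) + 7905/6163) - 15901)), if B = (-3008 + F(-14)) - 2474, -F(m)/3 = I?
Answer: 59835630224/36393083459 ≈ 1.6441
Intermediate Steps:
F(m) = -192 (F(m) = -3*64 = -192)
B = -5674 (B = (-3008 - 192) - 2474 = -3200 - 2474 = -5674)
(14038 + 8230)/(29437 + ((B/(-872) + 7905/6163) - 15901)) = (14038 + 8230)/(29437 + ((-5674/(-872) + 7905/6163) - 15901)) = 22268/(29437 + ((-5674*(-1/872) + 7905*(1/6163)) - 15901)) = 22268/(29437 + ((2837/436 + 7905/6163) - 15901)) = 22268/(29437 + (20931011/2687068 - 15901)) = 22268/(29437 - 42706137257/2687068) = 22268/(36393083459/2687068) = 22268*(2687068/36393083459) = 59835630224/36393083459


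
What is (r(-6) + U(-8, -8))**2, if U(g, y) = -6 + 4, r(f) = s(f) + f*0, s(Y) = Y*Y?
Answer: 1156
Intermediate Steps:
s(Y) = Y**2
r(f) = f**2 (r(f) = f**2 + f*0 = f**2 + 0 = f**2)
U(g, y) = -2
(r(-6) + U(-8, -8))**2 = ((-6)**2 - 2)**2 = (36 - 2)**2 = 34**2 = 1156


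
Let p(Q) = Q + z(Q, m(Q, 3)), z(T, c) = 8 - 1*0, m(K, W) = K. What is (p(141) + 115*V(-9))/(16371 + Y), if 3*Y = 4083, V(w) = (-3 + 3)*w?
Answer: 149/17732 ≈ 0.0084029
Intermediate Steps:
V(w) = 0 (V(w) = 0*w = 0)
Y = 1361 (Y = (1/3)*4083 = 1361)
z(T, c) = 8 (z(T, c) = 8 + 0 = 8)
p(Q) = 8 + Q (p(Q) = Q + 8 = 8 + Q)
(p(141) + 115*V(-9))/(16371 + Y) = ((8 + 141) + 115*0)/(16371 + 1361) = (149 + 0)/17732 = 149*(1/17732) = 149/17732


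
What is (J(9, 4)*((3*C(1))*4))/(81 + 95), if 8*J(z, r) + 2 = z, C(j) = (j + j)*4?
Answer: 21/44 ≈ 0.47727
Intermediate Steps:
C(j) = 8*j (C(j) = (2*j)*4 = 8*j)
J(z, r) = -¼ + z/8
(J(9, 4)*((3*C(1))*4))/(81 + 95) = ((-¼ + (⅛)*9)*((3*(8*1))*4))/(81 + 95) = ((-¼ + 9/8)*((3*8)*4))/176 = (7*(24*4)/8)*(1/176) = ((7/8)*96)*(1/176) = 84*(1/176) = 21/44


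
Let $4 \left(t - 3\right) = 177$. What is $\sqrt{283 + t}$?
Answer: $\frac{\sqrt{1321}}{2} \approx 18.173$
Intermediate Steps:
$t = \frac{189}{4}$ ($t = 3 + \frac{1}{4} \cdot 177 = 3 + \frac{177}{4} = \frac{189}{4} \approx 47.25$)
$\sqrt{283 + t} = \sqrt{283 + \frac{189}{4}} = \sqrt{\frac{1321}{4}} = \frac{\sqrt{1321}}{2}$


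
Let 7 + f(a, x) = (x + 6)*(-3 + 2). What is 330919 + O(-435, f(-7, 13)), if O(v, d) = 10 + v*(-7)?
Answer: 333974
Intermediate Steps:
f(a, x) = -13 - x (f(a, x) = -7 + (x + 6)*(-3 + 2) = -7 + (6 + x)*(-1) = -7 + (-6 - x) = -13 - x)
O(v, d) = 10 - 7*v
330919 + O(-435, f(-7, 13)) = 330919 + (10 - 7*(-435)) = 330919 + (10 + 3045) = 330919 + 3055 = 333974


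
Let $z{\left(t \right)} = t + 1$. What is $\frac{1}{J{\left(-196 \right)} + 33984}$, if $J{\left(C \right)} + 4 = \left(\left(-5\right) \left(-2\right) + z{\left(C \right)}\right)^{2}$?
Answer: $\frac{1}{68205} \approx 1.4662 \cdot 10^{-5}$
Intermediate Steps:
$z{\left(t \right)} = 1 + t$
$J{\left(C \right)} = -4 + \left(11 + C\right)^{2}$ ($J{\left(C \right)} = -4 + \left(\left(-5\right) \left(-2\right) + \left(1 + C\right)\right)^{2} = -4 + \left(10 + \left(1 + C\right)\right)^{2} = -4 + \left(11 + C\right)^{2}$)
$\frac{1}{J{\left(-196 \right)} + 33984} = \frac{1}{\left(-4 + \left(11 - 196\right)^{2}\right) + 33984} = \frac{1}{\left(-4 + \left(-185\right)^{2}\right) + 33984} = \frac{1}{\left(-4 + 34225\right) + 33984} = \frac{1}{34221 + 33984} = \frac{1}{68205}$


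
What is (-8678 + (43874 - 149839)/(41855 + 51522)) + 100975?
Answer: 8618311004/93377 ≈ 92296.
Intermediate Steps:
(-8678 + (43874 - 149839)/(41855 + 51522)) + 100975 = (-8678 - 105965/93377) + 100975 = -810431571/93377 + 100975 = 8618311004/93377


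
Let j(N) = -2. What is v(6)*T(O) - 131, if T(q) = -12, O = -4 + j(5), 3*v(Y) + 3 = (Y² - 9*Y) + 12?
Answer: -95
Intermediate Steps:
v(Y) = 3 - 3*Y + Y²/3 (v(Y) = -1 + ((Y² - 9*Y) + 12)/3 = -1 + (12 + Y² - 9*Y)/3 = -1 + (4 - 3*Y + Y²/3) = 3 - 3*Y + Y²/3)
O = -6 (O = -4 - 2 = -6)
v(6)*T(O) - 131 = (3 - 3*6 + (⅓)*6²)*(-12) - 131 = (3 - 18 + (⅓)*36)*(-12) - 131 = (3 - 18 + 12)*(-12) - 131 = -3*(-12) - 131 = 36 - 131 = -95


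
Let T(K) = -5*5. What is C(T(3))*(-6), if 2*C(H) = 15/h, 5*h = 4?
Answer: -225/4 ≈ -56.250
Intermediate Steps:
h = 4/5 (h = (1/5)*4 = 4/5 ≈ 0.80000)
T(K) = -25
C(H) = 75/8 (C(H) = (15/(4/5))/2 = (15*(5/4))/2 = (1/2)*(75/4) = 75/8)
C(T(3))*(-6) = (75/8)*(-6) = -225/4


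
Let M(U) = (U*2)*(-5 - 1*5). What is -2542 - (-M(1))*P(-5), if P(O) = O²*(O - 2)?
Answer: 958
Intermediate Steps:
P(O) = O²*(-2 + O)
M(U) = -20*U (M(U) = (2*U)*(-5 - 5) = (2*U)*(-10) = -20*U)
-2542 - (-M(1))*P(-5) = -2542 - (-(-20))*(-5)²*(-2 - 5) = -2542 - (-1*(-20))*25*(-7) = -2542 - 20*(-175) = -2542 - 1*(-3500) = -2542 + 3500 = 958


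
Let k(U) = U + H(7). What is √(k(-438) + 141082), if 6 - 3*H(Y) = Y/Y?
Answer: √1265811/3 ≈ 375.03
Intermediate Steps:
H(Y) = 5/3 (H(Y) = 2 - Y/(3*Y) = 2 - ⅓*1 = 2 - ⅓ = 5/3)
k(U) = 5/3 + U (k(U) = U + 5/3 = 5/3 + U)
√(k(-438) + 141082) = √((5/3 - 438) + 141082) = √(-1309/3 + 141082) = √(421937/3) = √1265811/3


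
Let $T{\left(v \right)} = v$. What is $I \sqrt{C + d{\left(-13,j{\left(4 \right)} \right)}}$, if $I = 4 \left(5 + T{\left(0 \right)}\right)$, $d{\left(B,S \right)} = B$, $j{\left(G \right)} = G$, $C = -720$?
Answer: $20 i \sqrt{733} \approx 541.48 i$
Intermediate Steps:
$I = 20$ ($I = 4 \left(5 + 0\right) = 4 \cdot 5 = 20$)
$I \sqrt{C + d{\left(-13,j{\left(4 \right)} \right)}} = 20 \sqrt{-720 - 13} = 20 \sqrt{-733} = 20 i \sqrt{733}$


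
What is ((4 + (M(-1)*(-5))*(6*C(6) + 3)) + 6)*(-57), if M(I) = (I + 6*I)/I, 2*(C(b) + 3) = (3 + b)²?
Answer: 454290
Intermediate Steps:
C(b) = -3 + (3 + b)²/2
M(I) = 7 (M(I) = (7*I)/I = 7)
((4 + (M(-1)*(-5))*(6*C(6) + 3)) + 6)*(-57) = ((4 + (7*(-5))*(6*(-3 + (3 + 6)²/2) + 3)) + 6)*(-57) = ((4 - 35*(6*(-3 + (½)*9²) + 3)) + 6)*(-57) = ((4 - 35*(6*(-3 + (½)*81) + 3)) + 6)*(-57) = ((4 - 35*(6*(-3 + 81/2) + 3)) + 6)*(-57) = ((4 - 35*(6*(75/2) + 3)) + 6)*(-57) = ((4 - 35*(225 + 3)) + 6)*(-57) = ((4 - 35*228) + 6)*(-57) = ((4 - 7980) + 6)*(-57) = (-7976 + 6)*(-57) = -7970*(-57) = 454290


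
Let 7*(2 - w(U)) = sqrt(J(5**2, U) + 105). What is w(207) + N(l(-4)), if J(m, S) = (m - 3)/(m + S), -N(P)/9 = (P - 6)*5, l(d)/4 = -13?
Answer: 2612 - sqrt(353539)/406 ≈ 2610.5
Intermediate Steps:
l(d) = -52 (l(d) = 4*(-13) = -52)
N(P) = 270 - 45*P (N(P) = -9*(P - 6)*5 = -9*(-6 + P)*5 = -9*(-30 + 5*P) = 270 - 45*P)
J(m, S) = (-3 + m)/(S + m)
w(U) = 2 - sqrt(105 + 22/(25 + U))/7 (w(U) = 2 - sqrt((-3 + 5**2)/(U + 5**2) + 105)/7 = 2 - sqrt((-3 + 25)/(U + 25) + 105)/7 = 2 - sqrt(22/(25 + U) + 105)/7 = 2 - sqrt(105 + 22/(25 + U))/7)
w(207) + N(l(-4)) = (2 - sqrt(2647 + 105*207)/sqrt(25 + 207)/7) + (270 - 45*(-52)) = (2 - sqrt(58)*sqrt(2647 + 21735)/116/7) + (270 + 2340) = (2 - sqrt(353539)/58/7) + 2610 = (2 - sqrt(353539)/406) + 2610 = 2612 - sqrt(353539)/406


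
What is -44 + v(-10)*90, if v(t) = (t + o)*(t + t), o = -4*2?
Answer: 32356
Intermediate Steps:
o = -8
v(t) = 2*t*(-8 + t) (v(t) = (t - 8)*(t + t) = (-8 + t)*(2*t) = 2*t*(-8 + t))
-44 + v(-10)*90 = -44 + (2*(-10)*(-8 - 10))*90 = -44 + (2*(-10)*(-18))*90 = -44 + 360*90 = -44 + 32400 = 32356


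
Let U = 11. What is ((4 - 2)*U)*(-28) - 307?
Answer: -923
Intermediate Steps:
((4 - 2)*U)*(-28) - 307 = ((4 - 2)*11)*(-28) - 307 = (2*11)*(-28) - 307 = 22*(-28) - 307 = -616 - 307 = -923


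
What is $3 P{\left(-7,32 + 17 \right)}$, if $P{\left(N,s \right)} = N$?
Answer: $-21$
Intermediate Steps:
$3 P{\left(-7,32 + 17 \right)} = 3 \left(-7\right) = -21$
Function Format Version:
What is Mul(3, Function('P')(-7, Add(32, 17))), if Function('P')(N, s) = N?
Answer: -21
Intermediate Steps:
Mul(3, Function('P')(-7, Add(32, 17))) = Mul(3, -7) = -21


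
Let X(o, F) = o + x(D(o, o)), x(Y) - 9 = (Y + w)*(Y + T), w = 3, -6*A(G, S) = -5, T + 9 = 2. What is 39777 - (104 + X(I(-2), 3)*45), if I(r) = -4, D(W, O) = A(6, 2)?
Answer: 162047/4 ≈ 40512.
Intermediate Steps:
T = -7 (T = -9 + 2 = -7)
A(G, S) = ⅚ (A(G, S) = -⅙*(-5) = ⅚)
D(W, O) = ⅚
x(Y) = 9 + (-7 + Y)*(3 + Y) (x(Y) = 9 + (Y + 3)*(Y - 7) = 9 + (3 + Y)*(-7 + Y) = 9 + (-7 + Y)*(3 + Y))
X(o, F) = -527/36 + o (X(o, F) = o + (-12 + (⅚)² - 4*⅚) = o + (-12 + 25/36 - 10/3) = o - 527/36 = -527/36 + o)
39777 - (104 + X(I(-2), 3)*45) = 39777 - (104 + (-527/36 - 4)*45) = 39777 - (104 - 671/36*45) = 39777 - (104 - 3355/4) = 39777 - 1*(-2939/4) = 39777 + 2939/4 = 162047/4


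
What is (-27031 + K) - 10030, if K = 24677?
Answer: -12384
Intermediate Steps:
(-27031 + K) - 10030 = (-27031 + 24677) - 10030 = -2354 - 10030 = -12384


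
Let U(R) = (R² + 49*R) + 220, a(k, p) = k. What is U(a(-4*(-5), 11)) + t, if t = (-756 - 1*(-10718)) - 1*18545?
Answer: -6983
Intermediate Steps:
U(R) = 220 + R² + 49*R
t = -8583 (t = (-756 + 10718) - 18545 = 9962 - 18545 = -8583)
U(a(-4*(-5), 11)) + t = (220 + (-4*(-5))² + 49*(-4*(-5))) - 8583 = (220 + 20² + 49*20) - 8583 = (220 + 400 + 980) - 8583 = 1600 - 8583 = -6983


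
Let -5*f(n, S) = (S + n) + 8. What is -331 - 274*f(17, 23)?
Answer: 11497/5 ≈ 2299.4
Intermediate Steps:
f(n, S) = -8/5 - S/5 - n/5 (f(n, S) = -((S + n) + 8)/5 = -(8 + S + n)/5 = -8/5 - S/5 - n/5)
-331 - 274*f(17, 23) = -331 - 274*(-8/5 - 1/5*23 - 1/5*17) = -331 - 274*(-8/5 - 23/5 - 17/5) = -331 - 274*(-48/5) = -331 + 13152/5 = 11497/5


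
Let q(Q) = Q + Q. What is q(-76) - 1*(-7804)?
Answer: 7652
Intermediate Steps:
q(Q) = 2*Q
q(-76) - 1*(-7804) = 2*(-76) - 1*(-7804) = -152 + 7804 = 7652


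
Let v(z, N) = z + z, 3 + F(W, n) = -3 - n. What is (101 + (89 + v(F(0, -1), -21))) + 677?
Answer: 857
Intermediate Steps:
F(W, n) = -6 - n (F(W, n) = -3 + (-3 - n) = -6 - n)
v(z, N) = 2*z
(101 + (89 + v(F(0, -1), -21))) + 677 = (101 + (89 + 2*(-6 - 1*(-1)))) + 677 = (101 + (89 + 2*(-6 + 1))) + 677 = (101 + (89 + 2*(-5))) + 677 = (101 + (89 - 10)) + 677 = (101 + 79) + 677 = 180 + 677 = 857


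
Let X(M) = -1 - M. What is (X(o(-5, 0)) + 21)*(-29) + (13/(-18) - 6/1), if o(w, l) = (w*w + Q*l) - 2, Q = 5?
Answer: 1445/18 ≈ 80.278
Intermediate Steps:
o(w, l) = -2 + w² + 5*l (o(w, l) = (w*w + 5*l) - 2 = (w² + 5*l) - 2 = -2 + w² + 5*l)
(X(o(-5, 0)) + 21)*(-29) + (13/(-18) - 6/1) = ((-1 - (-2 + (-5)² + 5*0)) + 21)*(-29) + (13/(-18) - 6/1) = ((-1 - (-2 + 25 + 0)) + 21)*(-29) + (13*(-1/18) - 6*1) = ((-1 - 1*23) + 21)*(-29) + (-13/18 - 6) = ((-1 - 23) + 21)*(-29) - 121/18 = (-24 + 21)*(-29) - 121/18 = -3*(-29) - 121/18 = 87 - 121/18 = 1445/18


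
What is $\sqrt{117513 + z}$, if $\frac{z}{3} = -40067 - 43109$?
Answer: $i \sqrt{132015} \approx 363.34 i$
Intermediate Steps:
$z = -249528$ ($z = 3 \left(-40067 - 43109\right) = 3 \left(-83176\right) = -249528$)
$\sqrt{117513 + z} = \sqrt{117513 - 249528} = \sqrt{-132015} = i \sqrt{132015}$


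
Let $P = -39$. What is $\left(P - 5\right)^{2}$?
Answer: $1936$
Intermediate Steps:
$\left(P - 5\right)^{2} = \left(-39 - 5\right)^{2} = \left(-44\right)^{2} = 1936$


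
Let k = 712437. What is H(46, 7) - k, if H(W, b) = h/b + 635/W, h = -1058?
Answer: -229448937/322 ≈ -7.1257e+5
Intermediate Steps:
H(W, b) = -1058/b + 635/W
H(46, 7) - k = (-1058/7 + 635/46) - 1*712437 = (-1058*⅐ + 635*(1/46)) - 712437 = (-1058/7 + 635/46) - 712437 = -44223/322 - 712437 = -229448937/322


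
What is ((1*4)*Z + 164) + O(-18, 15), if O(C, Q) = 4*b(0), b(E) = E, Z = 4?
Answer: 180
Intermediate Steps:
O(C, Q) = 0 (O(C, Q) = 4*0 = 0)
((1*4)*Z + 164) + O(-18, 15) = ((1*4)*4 + 164) + 0 = (4*4 + 164) + 0 = (16 + 164) + 0 = 180 + 0 = 180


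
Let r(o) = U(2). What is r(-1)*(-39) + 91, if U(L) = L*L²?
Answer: -221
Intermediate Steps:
U(L) = L³
r(o) = 8 (r(o) = 2³ = 8)
r(-1)*(-39) + 91 = 8*(-39) + 91 = -312 + 91 = -221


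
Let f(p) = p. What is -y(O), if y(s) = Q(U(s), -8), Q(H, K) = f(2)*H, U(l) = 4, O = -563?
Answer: -8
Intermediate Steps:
Q(H, K) = 2*H
y(s) = 8 (y(s) = 2*4 = 8)
-y(O) = -1*8 = -8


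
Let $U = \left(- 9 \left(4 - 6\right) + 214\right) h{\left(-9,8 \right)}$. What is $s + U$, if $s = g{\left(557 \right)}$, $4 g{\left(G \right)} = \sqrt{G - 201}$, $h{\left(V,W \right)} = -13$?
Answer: $-3016 + \frac{\sqrt{89}}{2} \approx -3011.3$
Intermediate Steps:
$g{\left(G \right)} = \frac{\sqrt{-201 + G}}{4}$ ($g{\left(G \right)} = \frac{\sqrt{G - 201}}{4} = \frac{\sqrt{-201 + G}}{4}$)
$s = \frac{\sqrt{89}}{2}$ ($s = \frac{\sqrt{-201 + 557}}{4} = \frac{\sqrt{356}}{4} = \frac{2 \sqrt{89}}{4} = \frac{\sqrt{89}}{2} \approx 4.717$)
$U = -3016$ ($U = \left(- 9 \left(4 - 6\right) + 214\right) \left(-13\right) = \left(\left(-9\right) \left(-2\right) + 214\right) \left(-13\right) = \left(18 + 214\right) \left(-13\right) = 232 \left(-13\right) = -3016$)
$s + U = \frac{\sqrt{89}}{2} - 3016 = -3016 + \frac{\sqrt{89}}{2}$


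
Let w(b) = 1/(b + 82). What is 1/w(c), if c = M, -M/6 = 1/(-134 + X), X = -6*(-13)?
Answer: 2299/28 ≈ 82.107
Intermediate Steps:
X = 78
M = 3/28 (M = -6/(-134 + 78) = -6/(-56) = -6*(-1/56) = 3/28 ≈ 0.10714)
c = 3/28 ≈ 0.10714
w(b) = 1/(82 + b)
1/w(c) = 1/(1/(82 + 3/28)) = 1/(1/(2299/28)) = 1/(28/2299) = 2299/28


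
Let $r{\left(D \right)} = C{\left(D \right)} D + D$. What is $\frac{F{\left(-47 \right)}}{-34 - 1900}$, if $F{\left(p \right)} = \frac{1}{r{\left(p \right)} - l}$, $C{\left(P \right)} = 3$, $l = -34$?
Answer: $\frac{1}{297836} \approx 3.3576 \cdot 10^{-6}$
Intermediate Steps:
$r{\left(D \right)} = 4 D$ ($r{\left(D \right)} = 3 D + D = 4 D$)
$F{\left(p \right)} = \frac{1}{34 + 4 p}$ ($F{\left(p \right)} = \frac{1}{4 p - -34} = \frac{1}{4 p + 34} = \frac{1}{34 + 4 p}$)
$\frac{F{\left(-47 \right)}}{-34 - 1900} = \frac{\frac{1}{2} \frac{1}{17 + 2 \left(-47\right)}}{-34 - 1900} = \frac{\frac{1}{2} \frac{1}{17 - 94}}{-34 - 1900} = \frac{\frac{1}{2} \frac{1}{-77}}{-1934} = \frac{1}{2} \left(- \frac{1}{77}\right) \left(- \frac{1}{1934}\right) = \left(- \frac{1}{154}\right) \left(- \frac{1}{1934}\right) = \frac{1}{297836}$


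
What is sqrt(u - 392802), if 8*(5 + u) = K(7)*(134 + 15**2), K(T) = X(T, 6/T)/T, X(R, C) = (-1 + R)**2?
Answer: I*sqrt(76944938)/14 ≈ 626.56*I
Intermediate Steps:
K(T) = (-1 + T)**2/T
u = 3161/14 (u = -5 + (((-1 + 7)**2/7)*(134 + 15**2))/8 = -5 + (((1/7)*6**2)*(134 + 225))/8 = -5 + (((1/7)*36)*359)/8 = -5 + ((36/7)*359)/8 = -5 + (1/8)*(12924/7) = -5 + 3231/14 = 3161/14 ≈ 225.79)
sqrt(u - 392802) = sqrt(3161/14 - 392802) = sqrt(-5496067/14) = I*sqrt(76944938)/14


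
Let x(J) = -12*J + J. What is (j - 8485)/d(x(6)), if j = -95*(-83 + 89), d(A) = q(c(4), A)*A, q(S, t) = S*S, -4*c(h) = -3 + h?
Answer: 72440/33 ≈ 2195.2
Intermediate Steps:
c(h) = ¾ - h/4 (c(h) = -(-3 + h)/4 = ¾ - h/4)
x(J) = -11*J
q(S, t) = S²
d(A) = A/16 (d(A) = (¾ - ¼*4)²*A = (¾ - 1)²*A = (-¼)²*A = A/16)
j = -570 (j = -95*6 = -570)
(j - 8485)/d(x(6)) = (-570 - 8485)/(((-11*6)/16)) = -9055/((1/16)*(-66)) = -9055/(-33/8) = -9055*(-8/33) = 72440/33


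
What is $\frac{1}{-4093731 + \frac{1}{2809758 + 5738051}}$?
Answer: $- \frac{8547809}{34992430685378} \approx -2.4428 \cdot 10^{-7}$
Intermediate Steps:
$\frac{1}{-4093731 + \frac{1}{2809758 + 5738051}} = \frac{1}{-4093731 + \frac{1}{8547809}} = \frac{1}{- \frac{34992430685378}{8547809}} = - \frac{8547809}{34992430685378}$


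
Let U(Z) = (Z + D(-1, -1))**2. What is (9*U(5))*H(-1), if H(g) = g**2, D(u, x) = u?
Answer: 144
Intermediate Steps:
U(Z) = (-1 + Z)**2 (U(Z) = (Z - 1)**2 = (-1 + Z)**2)
(9*U(5))*H(-1) = (9*(-1 + 5)**2)*(-1)**2 = (9*4**2)*1 = (9*16)*1 = 144*1 = 144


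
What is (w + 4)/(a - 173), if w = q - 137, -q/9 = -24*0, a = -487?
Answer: 133/660 ≈ 0.20152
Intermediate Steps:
q = 0 (q = -(-216)*0 = -9*0 = 0)
w = -137 (w = 0 - 137 = -137)
(w + 4)/(a - 173) = (-137 + 4)/(-487 - 173) = -133/(-660) = -133*(-1/660) = 133/660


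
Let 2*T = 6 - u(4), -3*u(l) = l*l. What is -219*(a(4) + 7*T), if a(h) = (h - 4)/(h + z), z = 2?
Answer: -8687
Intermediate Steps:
u(l) = -l**2/3 (u(l) = -l*l/3 = -l**2/3)
a(h) = (-4 + h)/(2 + h) (a(h) = (h - 4)/(h + 2) = (-4 + h)/(2 + h))
T = 17/3 (T = (6 - (-1)*4**2/3)/2 = (6 - (-1)*16/3)/2 = (6 - 1*(-16/3))/2 = (6 + 16/3)/2 = (1/2)*(34/3) = 17/3 ≈ 5.6667)
-219*(a(4) + 7*T) = -219*((-4 + 4)/(2 + 4) + 7*(17/3)) = -219*(0/6 + 119/3) = -219*((1/6)*0 + 119/3) = -219*(0 + 119/3) = -219*119/3 = -8687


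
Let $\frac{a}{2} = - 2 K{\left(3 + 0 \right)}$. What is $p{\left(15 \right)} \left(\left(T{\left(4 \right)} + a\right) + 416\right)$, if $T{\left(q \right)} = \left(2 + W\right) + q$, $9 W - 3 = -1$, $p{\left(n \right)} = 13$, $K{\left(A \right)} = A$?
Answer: $\frac{47996}{9} \approx 5332.9$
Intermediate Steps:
$W = \frac{2}{9}$ ($W = \frac{1}{3} + \frac{1}{9} \left(-1\right) = \frac{1}{3} - \frac{1}{9} = \frac{2}{9} \approx 0.22222$)
$T{\left(q \right)} = \frac{20}{9} + q$ ($T{\left(q \right)} = \left(2 + \frac{2}{9}\right) + q = \frac{20}{9} + q$)
$a = -12$ ($a = 2 \left(- 2 \left(3 + 0\right)\right) = 2 \left(\left(-2\right) 3\right) = 2 \left(-6\right) = -12$)
$p{\left(15 \right)} \left(\left(T{\left(4 \right)} + a\right) + 416\right) = 13 \left(\left(\left(\frac{20}{9} + 4\right) - 12\right) + 416\right) = 13 \left(\left(\frac{56}{9} - 12\right) + 416\right) = 13 \left(- \frac{52}{9} + 416\right) = 13 \cdot \frac{3692}{9} = \frac{47996}{9}$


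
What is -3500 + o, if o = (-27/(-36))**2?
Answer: -55991/16 ≈ -3499.4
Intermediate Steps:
o = 9/16 (o = (-27*(-1/36))**2 = (3/4)**2 = 9/16 ≈ 0.56250)
-3500 + o = -3500 + 9/16 = -55991/16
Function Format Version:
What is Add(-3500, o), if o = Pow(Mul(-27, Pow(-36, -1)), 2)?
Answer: Rational(-55991, 16) ≈ -3499.4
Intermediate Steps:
o = Rational(9, 16) (o = Pow(Mul(-27, Rational(-1, 36)), 2) = Pow(Rational(3, 4), 2) = Rational(9, 16) ≈ 0.56250)
Add(-3500, o) = Add(-3500, Rational(9, 16)) = Rational(-55991, 16)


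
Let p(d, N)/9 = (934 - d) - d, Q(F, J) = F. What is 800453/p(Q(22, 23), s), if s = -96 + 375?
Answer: 800453/8010 ≈ 99.932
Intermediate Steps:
s = 279
p(d, N) = 8406 - 18*d (p(d, N) = 9*((934 - d) - d) = 9*(934 - 2*d) = 8406 - 18*d)
800453/p(Q(22, 23), s) = 800453/(8406 - 18*22) = 800453/(8406 - 396) = 800453/8010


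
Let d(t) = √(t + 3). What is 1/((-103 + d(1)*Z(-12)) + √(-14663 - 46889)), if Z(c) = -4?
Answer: -111/73873 - 4*I*√3847/73873 ≈ -0.0015026 - 0.0033584*I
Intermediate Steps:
d(t) = √(3 + t)
1/((-103 + d(1)*Z(-12)) + √(-14663 - 46889)) = 1/((-103 + √(3 + 1)*(-4)) + √(-14663 - 46889)) = 1/((-103 + √4*(-4)) + √(-61552)) = 1/((-103 + 2*(-4)) + 4*I*√3847) = 1/((-103 - 8) + 4*I*√3847) = 1/(-111 + 4*I*√3847)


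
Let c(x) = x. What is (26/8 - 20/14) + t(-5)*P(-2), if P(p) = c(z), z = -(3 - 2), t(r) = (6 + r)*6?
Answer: -117/28 ≈ -4.1786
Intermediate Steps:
t(r) = 36 + 6*r
z = -1 (z = -1*1 = -1)
P(p) = -1
(26/8 - 20/14) + t(-5)*P(-2) = (26/8 - 20/14) + (36 + 6*(-5))*(-1) = (26*(1/8) - 20*1/14) + (36 - 30)*(-1) = (13/4 - 10/7) + 6*(-1) = 51/28 - 6 = -117/28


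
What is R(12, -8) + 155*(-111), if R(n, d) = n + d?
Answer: -17201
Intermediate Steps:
R(n, d) = d + n
R(12, -8) + 155*(-111) = (-8 + 12) + 155*(-111) = 4 - 17205 = -17201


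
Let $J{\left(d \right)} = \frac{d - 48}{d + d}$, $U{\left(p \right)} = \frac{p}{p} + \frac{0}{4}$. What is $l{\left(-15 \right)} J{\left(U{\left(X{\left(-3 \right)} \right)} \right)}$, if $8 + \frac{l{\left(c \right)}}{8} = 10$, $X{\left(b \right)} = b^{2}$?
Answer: $-376$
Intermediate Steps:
$l{\left(c \right)} = 16$ ($l{\left(c \right)} = -64 + 8 \cdot 10 = -64 + 80 = 16$)
$U{\left(p \right)} = 1$ ($U{\left(p \right)} = 1 + 0 \cdot \frac{1}{4} = 1 + 0 = 1$)
$J{\left(d \right)} = \frac{-48 + d}{2 d}$
$l{\left(-15 \right)} J{\left(U{\left(X{\left(-3 \right)} \right)} \right)} = 16 \frac{-48 + 1}{2 \cdot 1} = 16 \cdot \frac{1}{2} \cdot 1 \left(-47\right) = 16 \left(- \frac{47}{2}\right) = -376$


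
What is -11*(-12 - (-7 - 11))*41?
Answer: -2706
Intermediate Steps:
-11*(-12 - (-7 - 11))*41 = -11*(-12 - 1*(-18))*41 = -11*(-12 + 18)*41 = -11*6*41 = -66*41 = -2706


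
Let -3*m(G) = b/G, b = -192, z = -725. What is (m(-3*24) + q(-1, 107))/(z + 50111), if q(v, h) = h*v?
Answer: -971/444474 ≈ -0.0021846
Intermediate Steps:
m(G) = 64/G (m(G) = -(-64)/G = 64/G)
(m(-3*24) + q(-1, 107))/(z + 50111) = (64/((-3*24)) + 107*(-1))/(-725 + 50111) = (64/(-72) - 107)/49386 = (64*(-1/72) - 107)*(1/49386) = (-8/9 - 107)*(1/49386) = -971/9*1/49386 = -971/444474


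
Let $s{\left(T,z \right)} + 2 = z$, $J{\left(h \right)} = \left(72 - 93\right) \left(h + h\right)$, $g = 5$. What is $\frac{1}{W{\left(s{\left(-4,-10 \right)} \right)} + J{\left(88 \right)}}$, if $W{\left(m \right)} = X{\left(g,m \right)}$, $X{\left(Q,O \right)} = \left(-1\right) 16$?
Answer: $- \frac{1}{3712} \approx -0.0002694$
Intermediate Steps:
$J{\left(h \right)} = - 42 h$ ($J{\left(h \right)} = - 21 \cdot 2 h = - 42 h$)
$X{\left(Q,O \right)} = -16$
$s{\left(T,z \right)} = -2 + z$
$W{\left(m \right)} = -16$
$\frac{1}{W{\left(s{\left(-4,-10 \right)} \right)} + J{\left(88 \right)}} = \frac{1}{-16 - 3696} = \frac{1}{-3712} = - \frac{1}{3712}$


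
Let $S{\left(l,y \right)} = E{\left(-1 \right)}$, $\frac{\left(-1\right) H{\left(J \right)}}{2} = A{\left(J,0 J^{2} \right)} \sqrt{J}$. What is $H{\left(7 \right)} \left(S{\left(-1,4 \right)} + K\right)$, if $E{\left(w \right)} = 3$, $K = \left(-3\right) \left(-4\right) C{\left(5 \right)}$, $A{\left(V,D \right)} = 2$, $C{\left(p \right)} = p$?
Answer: $- 252 \sqrt{7} \approx -666.73$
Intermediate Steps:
$H{\left(J \right)} = - 4 \sqrt{J}$ ($H{\left(J \right)} = - 2 \cdot 2 \sqrt{J} = - 4 \sqrt{J}$)
$K = 60$ ($K = \left(-3\right) \left(-4\right) 5 = 12 \cdot 5 = 60$)
$S{\left(l,y \right)} = 3$
$H{\left(7 \right)} \left(S{\left(-1,4 \right)} + K\right) = - 4 \sqrt{7} \left(3 + 60\right) = - 4 \sqrt{7} \cdot 63 = - 252 \sqrt{7}$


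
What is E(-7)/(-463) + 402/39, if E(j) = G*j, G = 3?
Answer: 62315/6019 ≈ 10.353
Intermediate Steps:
E(j) = 3*j
E(-7)/(-463) + 402/39 = (3*(-7))/(-463) + 402/39 = -21*(-1/463) + 402*(1/39) = 21/463 + 134/13 = 62315/6019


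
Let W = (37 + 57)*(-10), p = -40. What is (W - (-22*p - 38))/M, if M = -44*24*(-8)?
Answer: -27/128 ≈ -0.21094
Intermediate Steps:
W = -940 (W = 94*(-10) = -940)
M = 8448 (M = -1056*(-8) = 8448)
(W - (-22*p - 38))/M = (-940 - (-22*(-40) - 38))/8448 = (-940 - (880 - 38))*(1/8448) = (-940 - 1*842)*(1/8448) = (-940 - 842)*(1/8448) = -1782*1/8448 = -27/128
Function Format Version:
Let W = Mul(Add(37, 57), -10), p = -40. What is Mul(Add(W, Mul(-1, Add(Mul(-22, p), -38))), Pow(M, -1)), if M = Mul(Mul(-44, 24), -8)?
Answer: Rational(-27, 128) ≈ -0.21094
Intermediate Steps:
W = -940 (W = Mul(94, -10) = -940)
M = 8448 (M = Mul(-1056, -8) = 8448)
Mul(Add(W, Mul(-1, Add(Mul(-22, p), -38))), Pow(M, -1)) = Mul(Add(-940, Mul(-1, Add(Mul(-22, -40), -38))), Pow(8448, -1)) = Mul(Add(-940, Mul(-1, Add(880, -38))), Rational(1, 8448)) = Mul(Add(-940, Mul(-1, 842)), Rational(1, 8448)) = Mul(Add(-940, -842), Rational(1, 8448)) = Mul(-1782, Rational(1, 8448)) = Rational(-27, 128)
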